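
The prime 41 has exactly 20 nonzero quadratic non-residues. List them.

Square k = 1,…,20 (k and 41−k give the same square):
1²=1, 2²=4, 3²=9, 4²=16, 5²=25, 6²=36, 7²≡8, 8²≡23, 9²≡40, 10²≡18, 11²≡39, 12²≡21, 13²≡5, 14²≡32, 15²≡20, 16²≡10, 17²≡2, 18²≡37, 19²≡33, 20²≡31 (mod 41).
The residues are {1, 2, 4, 5, 8, 9, 10, 16, 18, 20, 21, 23, 25, 31, 32, 33, 36, 37, 39, 40}; the non-residues are the remaining 20 nonzero classes.

3, 6, 7, 11, 12, 13, 14, 15, 17, 19, 22, 24, 26, 27, 28, 29, 30, 34, 35, 38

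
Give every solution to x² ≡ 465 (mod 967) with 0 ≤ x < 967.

449, 518

Since 967 ≡ 3 (mod 4), a square root of 465 is 465^((967+1)/4) = 465^242 mod 967.
Repeated squaring: 465^2≡584, 465^4≡672, 465^8≡962, 465^16≡25, 465^32≡625, 465^64≡924, 465^128≡882 (mod 967).
465^242 = 465^(128+64+32+16+2) ≡ 518 (mod 967).
Check: 518² = 268324 ≡ 465 (mod 967). The two roots are 449 and 518.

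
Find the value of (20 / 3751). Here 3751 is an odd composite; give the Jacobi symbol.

1

Pull out 2^2: since 3751 ≡ 7 (mod 8), (2/3751) = +1, so (2/3751)^2 = +1.
Reciprocity: 5 ≡ 1 and 3751 ≡ 3 (mod 4), so (5/3751) = +(3751/5).
Reduce top mod 5: now compute (1/5).
Reached (1/5) = 1. Collecting the sign flips along the way, the symbol is +1.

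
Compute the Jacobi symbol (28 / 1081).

-1

Pull out 2^2: since 1081 ≡ 1 (mod 8), (2/1081) = +1, so (2/1081)^2 = +1.
Reciprocity: 7 ≡ 3 and 1081 ≡ 1 (mod 4), so (7/1081) = +(1081/7).
Reduce top mod 7: now compute (3/7).
Reciprocity: 3 ≡ 3 and 7 ≡ 3 (mod 4), so (3/7) = −(7/3).
Reduce top mod 3: now compute (1/3).
Reached (1/3) = 1. Collecting the sign flips along the way, the symbol is -1.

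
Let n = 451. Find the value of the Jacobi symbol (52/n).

Pull out 2^2: since 451 ≡ 3 (mod 8), (2/451) = -1, so (2/451)^2 = +1.
Reciprocity: 13 ≡ 1 and 451 ≡ 3 (mod 4), so (13/451) = +(451/13).
Reduce top mod 13: now compute (9/13).
Reciprocity: 9 ≡ 1 and 13 ≡ 1 (mod 4), so (9/13) = +(13/9).
Reduce top mod 9: now compute (4/9).
Pull out 2^2: since 9 ≡ 1 (mod 8), (2/9) = +1, so (2/9)^2 = +1.
Reached (1/9) = 1. Collecting the sign flips along the way, the symbol is +1.

1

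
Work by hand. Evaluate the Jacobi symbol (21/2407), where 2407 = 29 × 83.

Reciprocity: 21 ≡ 1 and 2407 ≡ 3 (mod 4), so (21/2407) = +(2407/21).
Reduce top mod 21: now compute (13/21).
Reciprocity: 13 ≡ 1 and 21 ≡ 1 (mod 4), so (13/21) = +(21/13).
Reduce top mod 13: now compute (8/13).
Pull out 2^3: since 13 ≡ 5 (mod 8), (2/13) = -1, so (2/13)^3 = -1.
Reached (1/13) = 1. Collecting the sign flips along the way, the symbol is -1.

-1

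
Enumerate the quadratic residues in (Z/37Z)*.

1, 3, 4, 7, 9, 10, 11, 12, 16, 21, 25, 26, 27, 28, 30, 33, 34, 36

Square k = 1,…,18 (k and 37−k give the same square):
1²=1, 2²=4, 3²=9, 4²=16, 5²=25, 6²=36, 7²≡12, 8²≡27, 9²≡7, 10²≡26, 11²≡10, 12²≡33, 13²≡21, 14²≡11, 15²≡3, 16²≡34, 17²≡30, 18²≡28 (mod 37).
So the quadratic residues mod 37 are {1, 3, 4, 7, 9, 10, 11, 12, 16, 21, 25, 26, 27, 28, 30, 33, 34, 36}.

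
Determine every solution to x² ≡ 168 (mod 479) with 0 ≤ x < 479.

108, 371

Since 479 ≡ 3 (mod 4), a square root of 168 is 168^((479+1)/4) = 168^120 mod 479.
Repeated squaring: 168^2≡442, 168^4≡411, 168^8≡313, 168^16≡253, 168^32≡302, 168^64≡194 (mod 479).
168^120 = 168^(64+32+16+8) ≡ 108 (mod 479).
Check: 108² = 11664 ≡ 168 (mod 479). The two roots are 108 and 371.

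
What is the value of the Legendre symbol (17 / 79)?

Reciprocity: 17 ≡ 1 and 79 ≡ 3 (mod 4), so (17/79) = +(79/17).
Reduce top mod 17: now compute (11/17).
Reciprocity: 11 ≡ 3 and 17 ≡ 1 (mod 4), so (11/17) = +(17/11).
Reduce top mod 11: now compute (6/11).
Pull out 2: since 11 ≡ 3 (mod 8), (2/11) = -1.
Reciprocity: 3 ≡ 3 and 11 ≡ 3 (mod 4), so (3/11) = −(11/3).
Reduce top mod 3: now compute (2/3).
Pull out 2: since 3 ≡ 3 (mod 8), (2/3) = -1.
Reached (1/3) = 1. Collecting the sign flips along the way, the symbol is -1.

-1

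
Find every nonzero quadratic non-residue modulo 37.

2,5,6,8,13,14,15,17,18,19,20,22,23,24,29,31,32,35

Square k = 1,…,18 (k and 37−k give the same square):
1²=1, 2²=4, 3²=9, 4²=16, 5²=25, 6²=36, 7²≡12, 8²≡27, 9²≡7, 10²≡26, 11²≡10, 12²≡33, 13²≡21, 14²≡11, 15²≡3, 16²≡34, 17²≡30, 18²≡28 (mod 37).
The residues are {1, 3, 4, 7, 9, 10, 11, 12, 16, 21, 25, 26, 27, 28, 30, 33, 34, 36}; the non-residues are the remaining 18 nonzero classes.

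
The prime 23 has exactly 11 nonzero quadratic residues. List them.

Square k = 1,…,11 (k and 23−k give the same square):
1²=1, 2²=4, 3²=9, 4²=16, 5²≡2, 6²≡13, 7²≡3, 8²≡18, 9²≡12, 10²≡8, 11²≡6 (mod 23).
So the quadratic residues mod 23 are {1, 2, 3, 4, 6, 8, 9, 12, 13, 16, 18}.

1 2 3 4 6 8 9 12 13 16 18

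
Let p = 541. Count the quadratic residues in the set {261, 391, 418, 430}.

1

(261/541) = -1 → non-residue.
(391/541) = -1 → non-residue.
(418/541) = +1 → QR.
(430/541) = -1 → non-residue.
Total quadratic residues among the 4: 1.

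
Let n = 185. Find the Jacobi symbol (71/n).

1

Reciprocity: 71 ≡ 3 and 185 ≡ 1 (mod 4), so (71/185) = +(185/71).
Reduce top mod 71: now compute (43/71).
Reciprocity: 43 ≡ 3 and 71 ≡ 3 (mod 4), so (43/71) = −(71/43).
Reduce top mod 43: now compute (28/43).
Pull out 2^2: since 43 ≡ 3 (mod 8), (2/43) = -1, so (2/43)^2 = +1.
Reciprocity: 7 ≡ 3 and 43 ≡ 3 (mod 4), so (7/43) = −(43/7).
Reduce top mod 7: now compute (1/7).
Reached (1/7) = 1. Collecting the sign flips along the way, the symbol is +1.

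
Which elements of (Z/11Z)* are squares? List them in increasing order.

Square k = 1,…,5 (k and 11−k give the same square):
1²=1, 2²=4, 3²=9, 4²≡5, 5²≡3 (mod 11).
So the quadratic residues mod 11 are {1, 3, 4, 5, 9}.

1 3 4 5 9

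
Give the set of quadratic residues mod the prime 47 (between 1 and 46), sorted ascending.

1 2 3 4 6 7 8 9 12 14 16 17 18 21 24 25 27 28 32 34 36 37 42

Square k = 1,…,23 (k and 47−k give the same square):
1²=1, 2²=4, 3²=9, 4²=16, 5²=25, 6²=36, 7²≡2, 8²≡17, 9²≡34, 10²≡6, 11²≡27, 12²≡3, 13²≡28, 14²≡8, 15²≡37, 16²≡21, 17²≡7, 18²≡42, 19²≡32, 20²≡24, 21²≡18, 22²≡14, 23²≡12 (mod 47).
So the quadratic residues mod 47 are {1, 2, 3, 4, 6, 7, 8, 9, 12, 14, 16, 17, 18, 21, 24, 25, 27, 28, 32, 34, 36, 37, 42}.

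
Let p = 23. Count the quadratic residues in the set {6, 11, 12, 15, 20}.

(6/23) = +1 → QR.
(11/23) = -1 → non-residue.
(12/23) = +1 → QR.
(15/23) = -1 → non-residue.
(20/23) = -1 → non-residue.
Total quadratic residues among the 5: 2.

2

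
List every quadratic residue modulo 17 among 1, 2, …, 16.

Square k = 1,…,8 (k and 17−k give the same square):
1²=1, 2²=4, 3²=9, 4²=16, 5²≡8, 6²≡2, 7²≡15, 8²≡13 (mod 17).
So the quadratic residues mod 17 are {1, 2, 4, 8, 9, 13, 15, 16}.

1 2 4 8 9 13 15 16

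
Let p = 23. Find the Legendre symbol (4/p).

Pull out 2^2: since 23 ≡ 7 (mod 8), (2/23) = +1, so (2/23)^2 = +1.
Reached (1/23) = 1. Collecting the sign flips along the way, the symbol is +1.

1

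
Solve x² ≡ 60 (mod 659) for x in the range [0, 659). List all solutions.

126, 533

Since 659 ≡ 3 (mod 4), a square root of 60 is 60^((659+1)/4) = 60^165 mod 659.
Repeated squaring: 60^2≡305, 60^4≡106, 60^8≡33, 60^16≡430, 60^32≡380, 60^64≡79, 60^128≡310 (mod 659).
60^165 = 60^(128+32+4+1) ≡ 126 (mod 659).
Check: 126² = 15876 ≡ 60 (mod 659). The two roots are 126 and 533.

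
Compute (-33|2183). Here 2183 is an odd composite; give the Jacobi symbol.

1

First reduce: -33 ≡ 2150 (mod 2183).
Pull out 2: since 2183 ≡ 7 (mod 8), (2/2183) = +1.
Reciprocity: 1075 ≡ 3 and 2183 ≡ 3 (mod 4), so (1075/2183) = −(2183/1075).
Reduce top mod 1075: now compute (33/1075).
Reciprocity: 33 ≡ 1 and 1075 ≡ 3 (mod 4), so (33/1075) = +(1075/33).
Reduce top mod 33: now compute (19/33).
Reciprocity: 19 ≡ 3 and 33 ≡ 1 (mod 4), so (19/33) = +(33/19).
Reduce top mod 19: now compute (14/19).
Pull out 2: since 19 ≡ 3 (mod 8), (2/19) = -1.
Reciprocity: 7 ≡ 3 and 19 ≡ 3 (mod 4), so (7/19) = −(19/7).
Reduce top mod 7: now compute (5/7).
Reciprocity: 5 ≡ 1 and 7 ≡ 3 (mod 4), so (5/7) = +(7/5).
Reduce top mod 5: now compute (2/5).
Pull out 2: since 5 ≡ 5 (mod 8), (2/5) = -1.
Reached (1/5) = 1. Collecting the sign flips along the way, the symbol is +1.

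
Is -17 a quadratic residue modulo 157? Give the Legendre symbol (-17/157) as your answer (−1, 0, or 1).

1

Euler's criterion: (-17/157) ≡ 140^78 (mod 157).
140^2 ≡ 132 (mod 157)
140^4 ≡ 154 (mod 157)
140^8 ≡ 9 (mod 157)
140^16 ≡ 81 (mod 157)
140^32 ≡ 124 (mod 157)
140^64 ≡ 147 (mod 157)
140^78 = 140^(64+8+4+2) ≡ 1 (mod 157).
Result is 1, so (-17/157) = 1.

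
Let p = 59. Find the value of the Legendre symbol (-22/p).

-1

First reduce: -22 ≡ 37 (mod 59).
Reciprocity: 37 ≡ 1 and 59 ≡ 3 (mod 4), so (37/59) = +(59/37).
Reduce top mod 37: now compute (22/37).
Pull out 2: since 37 ≡ 5 (mod 8), (2/37) = -1.
Reciprocity: 11 ≡ 3 and 37 ≡ 1 (mod 4), so (11/37) = +(37/11).
Reduce top mod 11: now compute (4/11).
Pull out 2^2: since 11 ≡ 3 (mod 8), (2/11) = -1, so (2/11)^2 = +1.
Reached (1/11) = 1. Collecting the sign flips along the way, the symbol is -1.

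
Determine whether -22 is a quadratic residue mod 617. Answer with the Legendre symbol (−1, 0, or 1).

1

First reduce: -22 ≡ 595 (mod 617).
Reciprocity: 595 ≡ 3 and 617 ≡ 1 (mod 4), so (595/617) = +(617/595).
Reduce top mod 595: now compute (22/595).
Pull out 2: since 595 ≡ 3 (mod 8), (2/595) = -1.
Reciprocity: 11 ≡ 3 and 595 ≡ 3 (mod 4), so (11/595) = −(595/11).
Reduce top mod 11: now compute (1/11).
Reached (1/11) = 1. Collecting the sign flips along the way, the symbol is +1.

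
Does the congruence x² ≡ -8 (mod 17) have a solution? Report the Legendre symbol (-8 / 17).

Euler's criterion: (-8/17) ≡ 9^8 (mod 17).
9^2 ≡ 13 (mod 17)
9^4 ≡ 16 (mod 17)
9^8 ≡ 1 (mod 17)
9^8 = 9^(8) ≡ 1 (mod 17).
Result is 1, so (-8/17) = 1.

1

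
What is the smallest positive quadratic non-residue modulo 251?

2

(2/251) = −1, so 2 is the smallest positive non-residue mod 251.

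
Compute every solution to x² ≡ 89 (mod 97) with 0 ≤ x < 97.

97 ≡ 1 (mod 4), so we find a root by search.
Trying successive values, 34² = 1156 ≡ 89 (mod 97). The other root is 97 − 34 = 63.

34, 63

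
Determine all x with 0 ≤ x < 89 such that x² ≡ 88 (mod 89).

34, 55

89 ≡ 1 (mod 4), so we find a root by search.
Trying successive values, 34² = 1156 ≡ 88 (mod 89). The other root is 89 − 34 = 55.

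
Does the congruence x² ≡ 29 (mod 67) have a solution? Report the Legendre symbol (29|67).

Euler's criterion: (29/67) ≡ 29^33 (mod 67).
29^2 ≡ 37 (mod 67)
29^4 ≡ 29 (mod 67)
29^8 ≡ 37 (mod 67)
29^16 ≡ 29 (mod 67)
29^32 ≡ 37 (mod 67)
29^33 = 29^(32+1) ≡ 1 (mod 67).
Result is 1, so (29/67) = 1.

1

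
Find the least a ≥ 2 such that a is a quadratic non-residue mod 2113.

(2/2113) = +1, so 2 is a residue.
(3/2113) = +1, so 3 is a residue.
(4/2113) = +1, so 4 is a residue.
(5/2113) = −1, so 5 is the smallest positive non-residue mod 2113.

5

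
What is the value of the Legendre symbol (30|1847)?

-1

Pull out 2: since 1847 ≡ 7 (mod 8), (2/1847) = +1.
Reciprocity: 15 ≡ 3 and 1847 ≡ 3 (mod 4), so (15/1847) = −(1847/15).
Reduce top mod 15: now compute (2/15).
Pull out 2: since 15 ≡ 7 (mod 8), (2/15) = +1.
Reached (1/15) = 1. Collecting the sign flips along the way, the symbol is -1.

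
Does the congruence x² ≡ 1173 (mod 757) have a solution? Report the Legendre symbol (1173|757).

-1

First reduce: 1173 ≡ 416 (mod 757).
Pull out 2^5: since 757 ≡ 5 (mod 8), (2/757) = -1, so (2/757)^5 = -1.
Reciprocity: 13 ≡ 1 and 757 ≡ 1 (mod 4), so (13/757) = +(757/13).
Reduce top mod 13: now compute (3/13).
Reciprocity: 3 ≡ 3 and 13 ≡ 1 (mod 4), so (3/13) = +(13/3).
Reduce top mod 3: now compute (1/3).
Reached (1/3) = 1. Collecting the sign flips along the way, the symbol is -1.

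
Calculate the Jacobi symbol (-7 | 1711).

First reduce: -7 ≡ 1704 (mod 1711).
Pull out 2^3: since 1711 ≡ 7 (mod 8), (2/1711) = +1, so (2/1711)^3 = +1.
Reciprocity: 213 ≡ 1 and 1711 ≡ 3 (mod 4), so (213/1711) = +(1711/213).
Reduce top mod 213: now compute (7/213).
Reciprocity: 7 ≡ 3 and 213 ≡ 1 (mod 4), so (7/213) = +(213/7).
Reduce top mod 7: now compute (3/7).
Reciprocity: 3 ≡ 3 and 7 ≡ 3 (mod 4), so (3/7) = −(7/3).
Reduce top mod 3: now compute (1/3).
Reached (1/3) = 1. Collecting the sign flips along the way, the symbol is -1.

-1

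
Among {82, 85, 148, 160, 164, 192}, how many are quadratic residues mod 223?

3

(82/223) = +1 → QR.
(85/223) = -1 → non-residue.
(148/223) = +1 → QR.
(160/223) = -1 → non-residue.
(164/223) = +1 → QR.
(192/223) = -1 → non-residue.
Total quadratic residues among the 6: 3.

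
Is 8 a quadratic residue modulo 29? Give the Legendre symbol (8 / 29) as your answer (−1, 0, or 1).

-1

Euler's criterion: (8/29) ≡ 8^14 (mod 29).
8^2 ≡ 6 (mod 29)
8^4 ≡ 7 (mod 29)
8^8 ≡ 20 (mod 29)
8^14 = 8^(8+4+2) ≡ 28 (mod 29).
Result is 28 ≡ −1, so (8/29) = −1.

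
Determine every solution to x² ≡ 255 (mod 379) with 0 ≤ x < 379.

133, 246

Since 379 ≡ 3 (mod 4), a square root of 255 is 255^((379+1)/4) = 255^95 mod 379.
Repeated squaring: 255^2≡216, 255^4≡39, 255^8≡5, 255^16≡25, 255^32≡246, 255^64≡255 (mod 379).
255^95 = 255^(64+16+8+4+2+1) ≡ 246 (mod 379).
Check: 246² = 60516 ≡ 255 (mod 379). The two roots are 133 and 246.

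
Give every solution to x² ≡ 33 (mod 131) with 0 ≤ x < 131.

65, 66

Since 131 ≡ 3 (mod 4), a square root of 33 is 33^((131+1)/4) = 33^33 mod 131.
Repeated squaring: 33^2≡41, 33^4≡109, 33^8≡91, 33^16≡28, 33^32≡129 (mod 131).
33^33 = 33^(32+1) ≡ 65 (mod 131).
Check: 65² = 4225 ≡ 33 (mod 131). The two roots are 65 and 66.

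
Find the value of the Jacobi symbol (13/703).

1

Reciprocity: 13 ≡ 1 and 703 ≡ 3 (mod 4), so (13/703) = +(703/13).
Reduce top mod 13: now compute (1/13).
Reached (1/13) = 1. Collecting the sign flips along the way, the symbol is +1.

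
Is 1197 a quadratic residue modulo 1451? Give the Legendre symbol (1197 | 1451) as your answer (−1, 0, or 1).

Reciprocity: 1197 ≡ 1 and 1451 ≡ 3 (mod 4), so (1197/1451) = +(1451/1197).
Reduce top mod 1197: now compute (254/1197).
Pull out 2: since 1197 ≡ 5 (mod 8), (2/1197) = -1.
Reciprocity: 127 ≡ 3 and 1197 ≡ 1 (mod 4), so (127/1197) = +(1197/127).
Reduce top mod 127: now compute (54/127).
Pull out 2: since 127 ≡ 7 (mod 8), (2/127) = +1.
Reciprocity: 27 ≡ 3 and 127 ≡ 3 (mod 4), so (27/127) = −(127/27).
Reduce top mod 27: now compute (19/27).
Reciprocity: 19 ≡ 3 and 27 ≡ 3 (mod 4), so (19/27) = −(27/19).
Reduce top mod 19: now compute (8/19).
Pull out 2^3: since 19 ≡ 3 (mod 8), (2/19) = -1, so (2/19)^3 = -1.
Reached (1/19) = 1. Collecting the sign flips along the way, the symbol is +1.

1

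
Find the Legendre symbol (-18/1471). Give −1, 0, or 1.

-1

First reduce: -18 ≡ 1453 (mod 1471).
Reciprocity: 1453 ≡ 1 and 1471 ≡ 3 (mod 4), so (1453/1471) = +(1471/1453).
Reduce top mod 1453: now compute (18/1453).
Pull out 2: since 1453 ≡ 5 (mod 8), (2/1453) = -1.
Reciprocity: 9 ≡ 1 and 1453 ≡ 1 (mod 4), so (9/1453) = +(1453/9).
Reduce top mod 9: now compute (4/9).
Pull out 2^2: since 9 ≡ 1 (mod 8), (2/9) = +1, so (2/9)^2 = +1.
Reached (1/9) = 1. Collecting the sign flips along the way, the symbol is -1.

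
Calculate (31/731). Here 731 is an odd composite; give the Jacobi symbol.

-1

Reciprocity: 31 ≡ 3 and 731 ≡ 3 (mod 4), so (31/731) = −(731/31).
Reduce top mod 31: now compute (18/31).
Pull out 2: since 31 ≡ 7 (mod 8), (2/31) = +1.
Reciprocity: 9 ≡ 1 and 31 ≡ 3 (mod 4), so (9/31) = +(31/9).
Reduce top mod 9: now compute (4/9).
Pull out 2^2: since 9 ≡ 1 (mod 8), (2/9) = +1, so (2/9)^2 = +1.
Reached (1/9) = 1. Collecting the sign flips along the way, the symbol is -1.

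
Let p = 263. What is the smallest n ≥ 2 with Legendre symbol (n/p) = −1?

(2/263) = +1, so 2 is a residue.
(3/263) = +1, so 3 is a residue.
(4/263) = +1, so 4 is a residue.
(5/263) = −1, so 5 is the smallest positive non-residue mod 263.

5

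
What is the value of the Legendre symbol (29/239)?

Reciprocity: 29 ≡ 1 and 239 ≡ 3 (mod 4), so (29/239) = +(239/29).
Reduce top mod 29: now compute (7/29).
Reciprocity: 7 ≡ 3 and 29 ≡ 1 (mod 4), so (7/29) = +(29/7).
Reduce top mod 7: now compute (1/7).
Reached (1/7) = 1. Collecting the sign flips along the way, the symbol is +1.

1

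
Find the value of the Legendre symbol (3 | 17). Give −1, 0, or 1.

-1

Reciprocity: 3 ≡ 3 and 17 ≡ 1 (mod 4), so (3/17) = +(17/3).
Reduce top mod 3: now compute (2/3).
Pull out 2: since 3 ≡ 3 (mod 8), (2/3) = -1.
Reached (1/3) = 1. Collecting the sign flips along the way, the symbol is -1.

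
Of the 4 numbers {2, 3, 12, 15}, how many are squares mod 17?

(2/17) = +1 → QR.
(3/17) = -1 → non-residue.
(12/17) = -1 → non-residue.
(15/17) = +1 → QR.
Total quadratic residues among the 4: 2.

2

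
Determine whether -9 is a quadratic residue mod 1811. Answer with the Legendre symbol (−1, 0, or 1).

First reduce: -9 ≡ 1802 (mod 1811).
Pull out 2: since 1811 ≡ 3 (mod 8), (2/1811) = -1.
Reciprocity: 901 ≡ 1 and 1811 ≡ 3 (mod 4), so (901/1811) = +(1811/901).
Reduce top mod 901: now compute (9/901).
Reciprocity: 9 ≡ 1 and 901 ≡ 1 (mod 4), so (9/901) = +(901/9).
Reduce top mod 9: now compute (1/9).
Reached (1/9) = 1. Collecting the sign flips along the way, the symbol is -1.

-1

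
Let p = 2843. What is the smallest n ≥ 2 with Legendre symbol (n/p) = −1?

(2/2843) = −1, so 2 is the smallest positive non-residue mod 2843.

2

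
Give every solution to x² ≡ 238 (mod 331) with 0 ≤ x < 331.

30, 301

Since 331 ≡ 3 (mod 4), a square root of 238 is 238^((331+1)/4) = 238^83 mod 331.
Repeated squaring: 238^2≡43, 238^4≡194, 238^8≡233, 238^16≡5, 238^32≡25, 238^64≡294 (mod 331).
238^83 = 238^(64+16+2+1) ≡ 30 (mod 331).
Check: 30² = 900 ≡ 238 (mod 331). The two roots are 30 and 301.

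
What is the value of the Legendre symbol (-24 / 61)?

-1

Euler's criterion: (-24/61) ≡ 37^30 (mod 61).
37^2 ≡ 27 (mod 61)
37^4 ≡ 58 (mod 61)
37^8 ≡ 9 (mod 61)
37^16 ≡ 20 (mod 61)
37^30 = 37^(16+8+4+2) ≡ 60 (mod 61).
Result is 60 ≡ −1, so (-24/61) = −1.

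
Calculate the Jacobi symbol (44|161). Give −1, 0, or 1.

-1

Pull out 2^2: since 161 ≡ 1 (mod 8), (2/161) = +1, so (2/161)^2 = +1.
Reciprocity: 11 ≡ 3 and 161 ≡ 1 (mod 4), so (11/161) = +(161/11).
Reduce top mod 11: now compute (7/11).
Reciprocity: 7 ≡ 3 and 11 ≡ 3 (mod 4), so (7/11) = −(11/7).
Reduce top mod 7: now compute (4/7).
Pull out 2^2: since 7 ≡ 7 (mod 8), (2/7) = +1, so (2/7)^2 = +1.
Reached (1/7) = 1. Collecting the sign flips along the way, the symbol is -1.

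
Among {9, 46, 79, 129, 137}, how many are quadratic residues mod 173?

(9/173) = +1 → QR.
(46/173) = -1 → non-residue.
(79/173) = -1 → non-residue.
(129/173) = -1 → non-residue.
(137/173) = +1 → QR.
Total quadratic residues among the 5: 2.

2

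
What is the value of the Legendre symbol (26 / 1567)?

-1

Pull out 2: since 1567 ≡ 7 (mod 8), (2/1567) = +1.
Reciprocity: 13 ≡ 1 and 1567 ≡ 3 (mod 4), so (13/1567) = +(1567/13).
Reduce top mod 13: now compute (7/13).
Reciprocity: 7 ≡ 3 and 13 ≡ 1 (mod 4), so (7/13) = +(13/7).
Reduce top mod 7: now compute (6/7).
Pull out 2: since 7 ≡ 7 (mod 8), (2/7) = +1.
Reciprocity: 3 ≡ 3 and 7 ≡ 3 (mod 4), so (3/7) = −(7/3).
Reduce top mod 3: now compute (1/3).
Reached (1/3) = 1. Collecting the sign flips along the way, the symbol is -1.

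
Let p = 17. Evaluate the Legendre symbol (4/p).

Pull out 2^2: since 17 ≡ 1 (mod 8), (2/17) = +1, so (2/17)^2 = +1.
Reached (1/17) = 1. Collecting the sign flips along the way, the symbol is +1.

1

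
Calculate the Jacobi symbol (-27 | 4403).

First reduce: -27 ≡ 4376 (mod 4403).
Pull out 2^3: since 4403 ≡ 3 (mod 8), (2/4403) = -1, so (2/4403)^3 = -1.
Reciprocity: 547 ≡ 3 and 4403 ≡ 3 (mod 4), so (547/4403) = −(4403/547).
Reduce top mod 547: now compute (27/547).
Reciprocity: 27 ≡ 3 and 547 ≡ 3 (mod 4), so (27/547) = −(547/27).
Reduce top mod 27: now compute (7/27).
Reciprocity: 7 ≡ 3 and 27 ≡ 3 (mod 4), so (7/27) = −(27/7).
Reduce top mod 7: now compute (6/7).
Pull out 2: since 7 ≡ 7 (mod 8), (2/7) = +1.
Reciprocity: 3 ≡ 3 and 7 ≡ 3 (mod 4), so (3/7) = −(7/3).
Reduce top mod 3: now compute (1/3).
Reached (1/3) = 1. Collecting the sign flips along the way, the symbol is -1.

-1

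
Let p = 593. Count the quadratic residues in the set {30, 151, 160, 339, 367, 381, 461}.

4

(30/593) = +1 → QR.
(151/593) = -1 → non-residue.
(160/593) = -1 → non-residue.
(339/593) = -1 → non-residue.
(367/593) = +1 → QR.
(381/593) = +1 → QR.
(461/593) = +1 → QR.
Total quadratic residues among the 7: 4.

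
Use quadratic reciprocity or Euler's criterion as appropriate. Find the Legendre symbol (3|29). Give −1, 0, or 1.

Euler's criterion: (3/29) ≡ 3^14 (mod 29).
3^2 ≡ 9 (mod 29)
3^4 ≡ 23 (mod 29)
3^8 ≡ 7 (mod 29)
3^14 = 3^(8+4+2) ≡ 28 (mod 29).
Result is 28 ≡ −1, so (3/29) = −1.

-1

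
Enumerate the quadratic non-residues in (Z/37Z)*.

2,5,6,8,13,14,15,17,18,19,20,22,23,24,29,31,32,35

Square k = 1,…,18 (k and 37−k give the same square):
1²=1, 2²=4, 3²=9, 4²=16, 5²=25, 6²=36, 7²≡12, 8²≡27, 9²≡7, 10²≡26, 11²≡10, 12²≡33, 13²≡21, 14²≡11, 15²≡3, 16²≡34, 17²≡30, 18²≡28 (mod 37).
The residues are {1, 3, 4, 7, 9, 10, 11, 12, 16, 21, 25, 26, 27, 28, 30, 33, 34, 36}; the non-residues are the remaining 18 nonzero classes.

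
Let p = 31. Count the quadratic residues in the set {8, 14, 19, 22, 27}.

3

(8/31) = +1 → QR.
(14/31) = +1 → QR.
(19/31) = +1 → QR.
(22/31) = -1 → non-residue.
(27/31) = -1 → non-residue.
Total quadratic residues among the 5: 3.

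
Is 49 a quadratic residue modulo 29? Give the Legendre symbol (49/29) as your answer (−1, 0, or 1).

1

Euler's criterion: (49/29) ≡ 20^14 (mod 29).
20^2 ≡ 23 (mod 29)
20^4 ≡ 7 (mod 29)
20^8 ≡ 20 (mod 29)
20^14 = 20^(8+4+2) ≡ 1 (mod 29).
Result is 1, so (49/29) = 1.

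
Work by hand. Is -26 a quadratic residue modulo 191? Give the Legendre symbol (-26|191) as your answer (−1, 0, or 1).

First reduce: -26 ≡ 165 (mod 191).
Reciprocity: 165 ≡ 1 and 191 ≡ 3 (mod 4), so (165/191) = +(191/165).
Reduce top mod 165: now compute (26/165).
Pull out 2: since 165 ≡ 5 (mod 8), (2/165) = -1.
Reciprocity: 13 ≡ 1 and 165 ≡ 1 (mod 4), so (13/165) = +(165/13).
Reduce top mod 13: now compute (9/13).
Reciprocity: 9 ≡ 1 and 13 ≡ 1 (mod 4), so (9/13) = +(13/9).
Reduce top mod 9: now compute (4/9).
Pull out 2^2: since 9 ≡ 1 (mod 8), (2/9) = +1, so (2/9)^2 = +1.
Reached (1/9) = 1. Collecting the sign flips along the way, the symbol is -1.

-1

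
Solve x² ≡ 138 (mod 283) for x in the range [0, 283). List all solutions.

Since 283 ≡ 3 (mod 4), a square root of 138 is 138^((283+1)/4) = 138^71 mod 283.
Repeated squaring: 138^2≡83, 138^4≡97, 138^8≡70, 138^16≡89, 138^32≡280, 138^64≡9 (mod 283).
138^71 = 138^(64+4+2+1) ≡ 103 (mod 283).
Check: 103² = 10609 ≡ 138 (mod 283). The two roots are 103 and 180.

103, 180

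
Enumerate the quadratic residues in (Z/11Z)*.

1,3,4,5,9

Square k = 1,…,5 (k and 11−k give the same square):
1²=1, 2²=4, 3²=9, 4²≡5, 5²≡3 (mod 11).
So the quadratic residues mod 11 are {1, 3, 4, 5, 9}.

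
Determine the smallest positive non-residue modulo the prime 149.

2

(2/149) = −1, so 2 is the smallest positive non-residue mod 149.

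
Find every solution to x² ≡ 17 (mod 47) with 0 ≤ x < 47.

Since 47 ≡ 3 (mod 4), a square root of 17 is 17^((47+1)/4) = 17^12 mod 47.
Repeated squaring: 17^2≡7, 17^4≡2, 17^8≡4 (mod 47).
17^12 = 17^(8+4) ≡ 8 (mod 47).
Check: 8² = 64 ≡ 17 (mod 47). The two roots are 8 and 39.

8, 39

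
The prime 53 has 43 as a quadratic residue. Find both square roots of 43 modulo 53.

19, 34

53 ≡ 1 (mod 4), so we find a root by search.
Trying successive values, 19² = 361 ≡ 43 (mod 53). The other root is 53 − 19 = 34.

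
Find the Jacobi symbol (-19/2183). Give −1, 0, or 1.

1

First reduce: -19 ≡ 2164 (mod 2183).
Pull out 2^2: since 2183 ≡ 7 (mod 8), (2/2183) = +1, so (2/2183)^2 = +1.
Reciprocity: 541 ≡ 1 and 2183 ≡ 3 (mod 4), so (541/2183) = +(2183/541).
Reduce top mod 541: now compute (19/541).
Reciprocity: 19 ≡ 3 and 541 ≡ 1 (mod 4), so (19/541) = +(541/19).
Reduce top mod 19: now compute (9/19).
Reciprocity: 9 ≡ 1 and 19 ≡ 3 (mod 4), so (9/19) = +(19/9).
Reduce top mod 9: now compute (1/9).
Reached (1/9) = 1. Collecting the sign flips along the way, the symbol is +1.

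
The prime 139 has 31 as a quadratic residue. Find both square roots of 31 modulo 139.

Since 139 ≡ 3 (mod 4), a square root of 31 is 31^((139+1)/4) = 31^35 mod 139.
Repeated squaring: 31^2≡127, 31^4≡5, 31^8≡25, 31^16≡69, 31^32≡35 (mod 139).
31^35 = 31^(32+2+1) ≡ 46 (mod 139).
Check: 46² = 2116 ≡ 31 (mod 139). The two roots are 46 and 93.

46, 93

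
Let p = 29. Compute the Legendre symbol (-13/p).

Euler's criterion: (-13/29) ≡ 16^14 (mod 29).
16^2 ≡ 24 (mod 29)
16^4 ≡ 25 (mod 29)
16^8 ≡ 16 (mod 29)
16^14 = 16^(8+4+2) ≡ 1 (mod 29).
Result is 1, so (-13/29) = 1.

1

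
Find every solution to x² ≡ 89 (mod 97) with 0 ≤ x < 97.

97 ≡ 1 (mod 4), so we find a root by search.
Trying successive values, 34² = 1156 ≡ 89 (mod 97). The other root is 97 − 34 = 63.

34, 63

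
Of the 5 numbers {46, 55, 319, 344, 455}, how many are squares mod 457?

2

(46/457) = -1 → non-residue.
(55/457) = +1 → QR.
(319/457) = -1 → non-residue.
(344/457) = -1 → non-residue.
(455/457) = +1 → QR.
Total quadratic residues among the 5: 2.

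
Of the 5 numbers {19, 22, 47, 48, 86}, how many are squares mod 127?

3

(19/127) = +1 → QR.
(22/127) = +1 → QR.
(47/127) = +1 → QR.
(48/127) = -1 → non-residue.
(86/127) = -1 → non-residue.
Total quadratic residues among the 5: 3.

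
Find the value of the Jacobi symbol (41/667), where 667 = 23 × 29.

Reciprocity: 41 ≡ 1 and 667 ≡ 3 (mod 4), so (41/667) = +(667/41).
Reduce top mod 41: now compute (11/41).
Reciprocity: 11 ≡ 3 and 41 ≡ 1 (mod 4), so (11/41) = +(41/11).
Reduce top mod 11: now compute (8/11).
Pull out 2^3: since 11 ≡ 3 (mod 8), (2/11) = -1, so (2/11)^3 = -1.
Reached (1/11) = 1. Collecting the sign flips along the way, the symbol is -1.

-1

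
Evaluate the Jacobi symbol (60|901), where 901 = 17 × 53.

1

Pull out 2^2: since 901 ≡ 5 (mod 8), (2/901) = -1, so (2/901)^2 = +1.
Reciprocity: 15 ≡ 3 and 901 ≡ 1 (mod 4), so (15/901) = +(901/15).
Reduce top mod 15: now compute (1/15).
Reached (1/15) = 1. Collecting the sign flips along the way, the symbol is +1.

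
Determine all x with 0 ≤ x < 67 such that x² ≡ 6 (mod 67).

26, 41

Since 67 ≡ 3 (mod 4), a square root of 6 is 6^((67+1)/4) = 6^17 mod 67.
Repeated squaring: 6^2≡36, 6^4≡23, 6^8≡60, 6^16≡49 (mod 67).
6^17 = 6^(16+1) ≡ 26 (mod 67).
Check: 26² = 676 ≡ 6 (mod 67). The two roots are 26 and 41.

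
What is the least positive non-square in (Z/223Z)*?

3

(2/223) = +1, so 2 is a residue.
(3/223) = −1, so 3 is the smallest positive non-residue mod 223.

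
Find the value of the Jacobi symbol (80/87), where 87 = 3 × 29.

Pull out 2^4: since 87 ≡ 7 (mod 8), (2/87) = +1, so (2/87)^4 = +1.
Reciprocity: 5 ≡ 1 and 87 ≡ 3 (mod 4), so (5/87) = +(87/5).
Reduce top mod 5: now compute (2/5).
Pull out 2: since 5 ≡ 5 (mod 8), (2/5) = -1.
Reached (1/5) = 1. Collecting the sign flips along the way, the symbol is -1.

-1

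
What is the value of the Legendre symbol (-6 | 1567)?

First reduce: -6 ≡ 1561 (mod 1567).
Reciprocity: 1561 ≡ 1 and 1567 ≡ 3 (mod 4), so (1561/1567) = +(1567/1561).
Reduce top mod 1561: now compute (6/1561).
Pull out 2: since 1561 ≡ 1 (mod 8), (2/1561) = +1.
Reciprocity: 3 ≡ 3 and 1561 ≡ 1 (mod 4), so (3/1561) = +(1561/3).
Reduce top mod 3: now compute (1/3).
Reached (1/3) = 1. Collecting the sign flips along the way, the symbol is +1.

1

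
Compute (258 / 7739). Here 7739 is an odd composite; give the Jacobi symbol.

Pull out 2: since 7739 ≡ 3 (mod 8), (2/7739) = -1.
Reciprocity: 129 ≡ 1 and 7739 ≡ 3 (mod 4), so (129/7739) = +(7739/129).
Reduce top mod 129: now compute (128/129).
Pull out 2^7: since 129 ≡ 1 (mod 8), (2/129) = +1, so (2/129)^7 = +1.
Reached (1/129) = 1. Collecting the sign flips along the way, the symbol is -1.

-1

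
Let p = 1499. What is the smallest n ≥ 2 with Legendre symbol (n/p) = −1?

2

(2/1499) = −1, so 2 is the smallest positive non-residue mod 1499.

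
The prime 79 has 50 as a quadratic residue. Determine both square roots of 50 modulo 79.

34, 45

Since 79 ≡ 3 (mod 4), a square root of 50 is 50^((79+1)/4) = 50^20 mod 79.
Repeated squaring: 50^2≡51, 50^4≡73, 50^8≡36, 50^16≡32 (mod 79).
50^20 = 50^(16+4) ≡ 45 (mod 79).
Check: 45² = 2025 ≡ 50 (mod 79). The two roots are 34 and 45.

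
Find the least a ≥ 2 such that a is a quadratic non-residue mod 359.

7

(2/359) = +1, so 2 is a residue.
(3/359) = +1, so 3 is a residue.
(4/359) = +1, so 4 is a residue.
(5/359) = +1, so 5 is a residue.
(6/359) = +1, so 6 is a residue.
(7/359) = −1, so 7 is the smallest positive non-residue mod 359.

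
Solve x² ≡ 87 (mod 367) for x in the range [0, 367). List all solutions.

Since 367 ≡ 3 (mod 4), a square root of 87 is 87^((367+1)/4) = 87^92 mod 367.
Repeated squaring: 87^2≡229, 87^4≡327, 87^8≡132, 87^16≡175, 87^32≡164, 87^64≡105 (mod 367).
87^92 = 87^(64+16+8+4) ≡ 120 (mod 367).
Check: 120² = 14400 ≡ 87 (mod 367). The two roots are 120 and 247.

120, 247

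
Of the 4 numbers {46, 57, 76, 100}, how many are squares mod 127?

2

(46/127) = -1 → non-residue.
(57/127) = -1 → non-residue.
(76/127) = +1 → QR.
(100/127) = +1 → QR.
Total quadratic residues among the 4: 2.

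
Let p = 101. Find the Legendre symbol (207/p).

1

First reduce: 207 ≡ 5 (mod 101).
Reciprocity: 5 ≡ 1 and 101 ≡ 1 (mod 4), so (5/101) = +(101/5).
Reduce top mod 5: now compute (1/5).
Reached (1/5) = 1. Collecting the sign flips along the way, the symbol is +1.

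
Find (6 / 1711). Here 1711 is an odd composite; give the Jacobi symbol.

-1

Pull out 2: since 1711 ≡ 7 (mod 8), (2/1711) = +1.
Reciprocity: 3 ≡ 3 and 1711 ≡ 3 (mod 4), so (3/1711) = −(1711/3).
Reduce top mod 3: now compute (1/3).
Reached (1/3) = 1. Collecting the sign flips along the way, the symbol is -1.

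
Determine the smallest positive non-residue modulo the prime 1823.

(2/1823) = +1, so 2 is a residue.
(3/1823) = +1, so 3 is a residue.
(4/1823) = +1, so 4 is a residue.
(5/1823) = −1, so 5 is the smallest positive non-residue mod 1823.

5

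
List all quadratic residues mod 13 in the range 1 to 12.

Square k = 1,…,6 (k and 13−k give the same square):
1²=1, 2²=4, 3²=9, 4²≡3, 5²≡12, 6²≡10 (mod 13).
So the quadratic residues mod 13 are {1, 3, 4, 9, 10, 12}.

1 3 4 9 10 12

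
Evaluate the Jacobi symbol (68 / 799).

Pull out 2^2: since 799 ≡ 7 (mod 8), (2/799) = +1, so (2/799)^2 = +1.
Reciprocity: 17 ≡ 1 and 799 ≡ 3 (mod 4), so (17/799) = +(799/17).
Reduce top mod 17: now compute (0/17).
Top reduces to 0: gcd > 1, so the symbol is 0.

0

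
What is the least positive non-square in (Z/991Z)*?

(2/991) = +1, so 2 is a residue.
(3/991) = −1, so 3 is the smallest positive non-residue mod 991.

3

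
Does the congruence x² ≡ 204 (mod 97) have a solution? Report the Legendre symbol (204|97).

First reduce: 204 ≡ 10 (mod 97).
Pull out 2: since 97 ≡ 1 (mod 8), (2/97) = +1.
Reciprocity: 5 ≡ 1 and 97 ≡ 1 (mod 4), so (5/97) = +(97/5).
Reduce top mod 5: now compute (2/5).
Pull out 2: since 5 ≡ 5 (mod 8), (2/5) = -1.
Reached (1/5) = 1. Collecting the sign flips along the way, the symbol is -1.

-1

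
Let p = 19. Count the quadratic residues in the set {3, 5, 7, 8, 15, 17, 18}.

(3/19) = -1 → non-residue.
(5/19) = +1 → QR.
(7/19) = +1 → QR.
(8/19) = -1 → non-residue.
(15/19) = -1 → non-residue.
(17/19) = +1 → QR.
(18/19) = -1 → non-residue.
Total quadratic residues among the 7: 3.

3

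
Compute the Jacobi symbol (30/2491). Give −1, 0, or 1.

Pull out 2: since 2491 ≡ 3 (mod 8), (2/2491) = -1.
Reciprocity: 15 ≡ 3 and 2491 ≡ 3 (mod 4), so (15/2491) = −(2491/15).
Reduce top mod 15: now compute (1/15).
Reached (1/15) = 1. Collecting the sign flips along the way, the symbol is +1.

1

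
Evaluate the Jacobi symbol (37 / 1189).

Reciprocity: 37 ≡ 1 and 1189 ≡ 1 (mod 4), so (37/1189) = +(1189/37).
Reduce top mod 37: now compute (5/37).
Reciprocity: 5 ≡ 1 and 37 ≡ 1 (mod 4), so (5/37) = +(37/5).
Reduce top mod 5: now compute (2/5).
Pull out 2: since 5 ≡ 5 (mod 8), (2/5) = -1.
Reached (1/5) = 1. Collecting the sign flips along the way, the symbol is -1.

-1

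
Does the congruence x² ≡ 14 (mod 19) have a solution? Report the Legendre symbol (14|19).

-1

Pull out 2: since 19 ≡ 3 (mod 8), (2/19) = -1.
Reciprocity: 7 ≡ 3 and 19 ≡ 3 (mod 4), so (7/19) = −(19/7).
Reduce top mod 7: now compute (5/7).
Reciprocity: 5 ≡ 1 and 7 ≡ 3 (mod 4), so (5/7) = +(7/5).
Reduce top mod 5: now compute (2/5).
Pull out 2: since 5 ≡ 5 (mod 8), (2/5) = -1.
Reached (1/5) = 1. Collecting the sign flips along the way, the symbol is -1.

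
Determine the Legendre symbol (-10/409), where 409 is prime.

1

First reduce: -10 ≡ 399 (mod 409).
Reciprocity: 399 ≡ 3 and 409 ≡ 1 (mod 4), so (399/409) = +(409/399).
Reduce top mod 399: now compute (10/399).
Pull out 2: since 399 ≡ 7 (mod 8), (2/399) = +1.
Reciprocity: 5 ≡ 1 and 399 ≡ 3 (mod 4), so (5/399) = +(399/5).
Reduce top mod 5: now compute (4/5).
Pull out 2^2: since 5 ≡ 5 (mod 8), (2/5) = -1, so (2/5)^2 = +1.
Reached (1/5) = 1. Collecting the sign flips along the way, the symbol is +1.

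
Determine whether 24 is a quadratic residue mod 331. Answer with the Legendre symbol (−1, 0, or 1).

Euler's criterion: (24/331) ≡ 24^165 (mod 331).
24^2 ≡ 245 (mod 331)
24^4 ≡ 114 (mod 331)
24^8 ≡ 87 (mod 331)
24^16 ≡ 287 (mod 331)
24^32 ≡ 281 (mod 331)
24^64 ≡ 183 (mod 331)
24^128 ≡ 58 (mod 331)
24^165 = 24^(128+32+4+1) ≡ 1 (mod 331).
Result is 1, so (24/331) = 1.

1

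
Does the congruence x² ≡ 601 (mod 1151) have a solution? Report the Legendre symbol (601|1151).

-1

Euler's criterion: (601/1151) ≡ 601^575 (mod 1151).
601^2 ≡ 938 (mod 1151)
601^4 ≡ 480 (mod 1151)
601^8 ≡ 200 (mod 1151)
601^16 ≡ 866 (mod 1151)
601^32 ≡ 655 (mod 1151)
601^64 ≡ 853 (mod 1151)
601^128 ≡ 177 (mod 1151)
601^256 ≡ 252 (mod 1151)
601^512 ≡ 199 (mod 1151)
601^575 = 601^(512+32+16+8+4+2+1) ≡ 1150 (mod 1151).
Result is 1150 ≡ −1, so (601/1151) = −1.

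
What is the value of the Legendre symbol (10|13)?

1

Pull out 2: since 13 ≡ 5 (mod 8), (2/13) = -1.
Reciprocity: 5 ≡ 1 and 13 ≡ 1 (mod 4), so (5/13) = +(13/5).
Reduce top mod 5: now compute (3/5).
Reciprocity: 3 ≡ 3 and 5 ≡ 1 (mod 4), so (3/5) = +(5/3).
Reduce top mod 3: now compute (2/3).
Pull out 2: since 3 ≡ 3 (mod 8), (2/3) = -1.
Reached (1/3) = 1. Collecting the sign flips along the way, the symbol is +1.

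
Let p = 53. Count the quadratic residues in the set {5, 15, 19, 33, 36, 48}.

(5/53) = -1 → non-residue.
(15/53) = +1 → QR.
(19/53) = -1 → non-residue.
(33/53) = -1 → non-residue.
(36/53) = +1 → QR.
(48/53) = -1 → non-residue.
Total quadratic residues among the 6: 2.

2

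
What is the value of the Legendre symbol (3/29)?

Reciprocity: 3 ≡ 3 and 29 ≡ 1 (mod 4), so (3/29) = +(29/3).
Reduce top mod 3: now compute (2/3).
Pull out 2: since 3 ≡ 3 (mod 8), (2/3) = -1.
Reached (1/3) = 1. Collecting the sign flips along the way, the symbol is -1.

-1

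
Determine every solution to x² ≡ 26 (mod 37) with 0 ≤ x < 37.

37 ≡ 1 (mod 4), so we find a root by search.
Trying successive values, 10² = 100 ≡ 26 (mod 37). The other root is 37 − 10 = 27.

10, 27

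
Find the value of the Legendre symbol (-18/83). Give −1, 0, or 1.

1

First reduce: -18 ≡ 65 (mod 83).
Reciprocity: 65 ≡ 1 and 83 ≡ 3 (mod 4), so (65/83) = +(83/65).
Reduce top mod 65: now compute (18/65).
Pull out 2: since 65 ≡ 1 (mod 8), (2/65) = +1.
Reciprocity: 9 ≡ 1 and 65 ≡ 1 (mod 4), so (9/65) = +(65/9).
Reduce top mod 9: now compute (2/9).
Pull out 2: since 9 ≡ 1 (mod 8), (2/9) = +1.
Reached (1/9) = 1. Collecting the sign flips along the way, the symbol is +1.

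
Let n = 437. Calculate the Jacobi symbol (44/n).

-1

Pull out 2^2: since 437 ≡ 5 (mod 8), (2/437) = -1, so (2/437)^2 = +1.
Reciprocity: 11 ≡ 3 and 437 ≡ 1 (mod 4), so (11/437) = +(437/11).
Reduce top mod 11: now compute (8/11).
Pull out 2^3: since 11 ≡ 3 (mod 8), (2/11) = -1, so (2/11)^3 = -1.
Reached (1/11) = 1. Collecting the sign flips along the way, the symbol is -1.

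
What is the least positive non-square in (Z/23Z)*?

(2/23) = +1, so 2 is a residue.
(3/23) = +1, so 3 is a residue.
(4/23) = +1, so 4 is a residue.
(5/23) = −1, so 5 is the smallest positive non-residue mod 23.

5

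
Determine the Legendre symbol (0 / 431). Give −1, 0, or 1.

Top reduces to 0: gcd > 1, so the symbol is 0.

0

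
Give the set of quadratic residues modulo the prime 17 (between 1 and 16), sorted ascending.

1 2 4 8 9 13 15 16

Square k = 1,…,8 (k and 17−k give the same square):
1²=1, 2²=4, 3²=9, 4²=16, 5²≡8, 6²≡2, 7²≡15, 8²≡13 (mod 17).
So the quadratic residues mod 17 are {1, 2, 4, 8, 9, 13, 15, 16}.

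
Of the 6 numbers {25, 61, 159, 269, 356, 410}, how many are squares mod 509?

(25/509) = +1 → QR.
(61/509) = -1 → non-residue.
(159/509) = +1 → QR.
(269/509) = -1 → non-residue.
(356/509) = +1 → QR.
(410/509) = +1 → QR.
Total quadratic residues among the 6: 4.

4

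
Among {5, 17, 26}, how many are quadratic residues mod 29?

(5/29) = +1 → QR.
(17/29) = -1 → non-residue.
(26/29) = -1 → non-residue.
Total quadratic residues among the 3: 1.

1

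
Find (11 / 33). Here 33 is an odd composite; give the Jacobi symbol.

Reciprocity: 11 ≡ 3 and 33 ≡ 1 (mod 4), so (11/33) = +(33/11).
Reduce top mod 11: now compute (0/11).
Top reduces to 0: gcd > 1, so the symbol is 0.

0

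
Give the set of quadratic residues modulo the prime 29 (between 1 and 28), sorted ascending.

1, 4, 5, 6, 7, 9, 13, 16, 20, 22, 23, 24, 25, 28

Square k = 1,…,14 (k and 29−k give the same square):
1²=1, 2²=4, 3²=9, 4²=16, 5²=25, 6²≡7, 7²≡20, 8²≡6, 9²≡23, 10²≡13, 11²≡5, 12²≡28, 13²≡24, 14²≡22 (mod 29).
So the quadratic residues mod 29 are {1, 4, 5, 6, 7, 9, 13, 16, 20, 22, 23, 24, 25, 28}.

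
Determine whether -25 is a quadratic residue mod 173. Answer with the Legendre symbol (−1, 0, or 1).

1

Euler's criterion: (-25/173) ≡ 148^86 (mod 173).
148^2 ≡ 106 (mod 173)
148^4 ≡ 164 (mod 173)
148^8 ≡ 81 (mod 173)
148^16 ≡ 160 (mod 173)
148^32 ≡ 169 (mod 173)
148^64 ≡ 16 (mod 173)
148^86 = 148^(64+16+4+2) ≡ 1 (mod 173).
Result is 1, so (-25/173) = 1.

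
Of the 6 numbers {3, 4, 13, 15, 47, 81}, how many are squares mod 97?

(3/97) = +1 → QR.
(4/97) = +1 → QR.
(13/97) = -1 → non-residue.
(15/97) = -1 → non-residue.
(47/97) = +1 → QR.
(81/97) = +1 → QR.
Total quadratic residues among the 6: 4.

4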